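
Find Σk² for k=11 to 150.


Σₖ₌11^150 k² = Σₖ₌₁^150 k² − Σₖ₌₁^10 k²
= 150·151·301/6 − 10·11·21/6
= 1136275 − 385 = 1135890

Σk² = 1135890


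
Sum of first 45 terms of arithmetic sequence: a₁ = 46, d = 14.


aₙ = 46 + (45-1)×14 = 662
Sₙ = n(a₁+aₙ)/2 = 45×(46+662)/2
= 45×708/2 = 15930

S_45 = 15930


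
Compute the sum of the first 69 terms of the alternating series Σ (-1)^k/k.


S = -1 + 1/2 - 1/3 + 1/4 - 1/5 + 1/6 - 1/7 + 1/8 ± ...
= -0.7003
(Full series converges to -ln(2) ≈ -0.6931)

S_69 = -0.7003


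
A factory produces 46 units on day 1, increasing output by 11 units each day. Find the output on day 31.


aₙ = a₁ + (n-1)d
= 46 + (31-1)×11
= 46 + 330
= 376

a_31 = 376


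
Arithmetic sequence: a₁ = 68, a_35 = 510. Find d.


d = (aₙ - a₁)/(n-1)
= (510 - 68)/(35-1)
= 442/34 = 13

d = 13


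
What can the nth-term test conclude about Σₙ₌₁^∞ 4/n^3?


lim(n→∞) 4/n^3 = 0
lim aₙ = 0 → nth-term test is INCONCLUSIVE
(Need other tests; this is actually a convergent p-series with p=3 > 1)

Inconclusive (lim aₙ = 0; need another test)


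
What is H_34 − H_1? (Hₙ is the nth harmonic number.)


Σₖ₌2^34 1/k = 1/2 + 1/3 + 1/4 + ... + 1/34
= 40934600117149/13127595717600
≈ 3.1182

Sum = 40934600117149/13127595717600 ≈ 3.1182


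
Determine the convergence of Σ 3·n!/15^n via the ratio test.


aₙ = 3·n!/15^n
a_{n+1}/aₙ = (n+1)!/15^(n+1) × 15^n/n!  (constant 3 cancels)
= (n+1)/15
L = lim(n→∞) (n+1)/15 = ∞
L > 1 → series DIVERGES

Diverges (ratio test: L = ∞ > 1)


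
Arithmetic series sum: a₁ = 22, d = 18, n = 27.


aₙ = 22 + (27-1)×18 = 490
Sₙ = n(a₁+aₙ)/2 = 27×(22+490)/2
= 27×512/2 = 6912

S_27 = 6912


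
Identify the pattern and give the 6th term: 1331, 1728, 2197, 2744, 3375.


Pattern: perfect cubes: n³
Terms: 1331, 1728, 2197, 2744, 3375
Next term = 4096

Next term = 4096


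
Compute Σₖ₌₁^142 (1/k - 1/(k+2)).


Telescoping with gap 2: two head and two tail terms survive.
= (1 + 1/2) - (1/143 + 1/144)
= 3/2 - 1/143 - 1/144 = 30601/20592

Sum = 30601/20592


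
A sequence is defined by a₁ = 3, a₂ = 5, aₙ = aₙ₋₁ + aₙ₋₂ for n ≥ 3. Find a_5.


Computing iteratively: 3, 5, 8, 13, 21
a_5 = 21

a_5 = 21


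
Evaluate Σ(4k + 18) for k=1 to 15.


Σ(4k+18) = 4·Σk + 18·n
= 4·120 + 18·15
= 480 + 270 = 750

Σ = 750


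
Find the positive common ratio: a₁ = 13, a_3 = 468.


r^(n-1) = aₙ/a₁
r^2 = 468/13 = 36
r = 36^(1/2)
= ±6; taking r > 0 gives r = 6

r = 6


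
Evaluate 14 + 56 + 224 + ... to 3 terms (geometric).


Sₙ = 14×(4^3 - 1)/(4 - 1)
= 14×(64 - 1)/3
= 14×63/3
= 294

S_3 = 294


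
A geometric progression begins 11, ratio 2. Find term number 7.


aₙ = a₁·r^(n-1)
= 11×2^6
= 11×64
= 704

a_7 = 704


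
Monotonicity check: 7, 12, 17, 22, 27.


Differences: 5, 5, 5, 5
All differences > 0 → strictly INCREASING

Monotonically increasing


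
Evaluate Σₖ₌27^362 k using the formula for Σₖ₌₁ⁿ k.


Σₖ₌27^362 k = Σₖ₌₁^362 k − Σₖ₌₁^26 k
= 362·363/2 − 26·27/2
= 65703 − 351 = 65352

Σk = 65352


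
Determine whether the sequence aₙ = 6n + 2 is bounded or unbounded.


aₙ = 6n + 2 → as n→∞, aₙ→∞
No finite upper bound exists
The sequence is UNBOUNDED

Unbounded (aₙ → ∞ as n → ∞)


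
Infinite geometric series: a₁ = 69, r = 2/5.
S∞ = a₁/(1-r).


S∞ = a₁/(1-r) = 69/(1 - 2/5)
= 69/(3/5)
= 115

S∞ = 115


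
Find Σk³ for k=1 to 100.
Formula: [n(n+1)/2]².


n(n+1)/2 = 100×101/2 = 5050
Σk³ = 5050² = 25502500

Σk³ = 25502500


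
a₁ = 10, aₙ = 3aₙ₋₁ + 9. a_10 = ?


Computing step by step:
a_1 = 10
a_2 = 39
a_3 = 126
a_4 = 387
a_5 = 1170
a_6 = 3519
a_7 = 10566
a_8 = 31707
a_9 = 95130
a_10 = 285399


a_10 = 285399


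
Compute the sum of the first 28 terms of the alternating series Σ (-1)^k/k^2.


S = -1 + 1/4 - 1/9 + 1/16 - 1/25 + 1/36 - 1/49 + 1/64 ± ...
= -0.8219
(Full series converges to -π²/12 ≈ -0.8225)

S_28 = -0.8219


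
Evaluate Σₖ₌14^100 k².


Σₖ₌14^100 k² = Σₖ₌₁^100 k² − Σₖ₌₁^13 k²
= 100·101·201/6 − 13·14·27/6
= 338350 − 819 = 337531

Σk² = 337531


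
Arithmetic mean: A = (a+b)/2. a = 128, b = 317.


AM = (128 + 317)/2 = 445/2 = 222.5

AM = 222.5


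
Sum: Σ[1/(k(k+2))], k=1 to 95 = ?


1/(k(k+2)) = (1/2)·(1/k - 1/(k+2)) (partial fractions)
Telescoping: Σ = (1/2)·(1 + 1/2 - 1/96 - 1/97) = 13775/18624

Sum = 13775/18624


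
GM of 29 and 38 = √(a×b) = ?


GM = √(29×38) = √1102 = 33.1964

GM = 33.1964


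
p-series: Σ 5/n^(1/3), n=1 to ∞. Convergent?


p-series test: Σ c/n^p converges if p > 1, diverges if p ≤ 1 (constant c > 0 doesn't affect convergence).
p = 1/3
1/3 ≤ 1 → DIVERGES

Diverges (p = 1/3 ≤ 1)


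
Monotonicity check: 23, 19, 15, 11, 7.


Differences: -4, -4, -4, -4
All differences < 0 → strictly DECREASING

Monotonically decreasing


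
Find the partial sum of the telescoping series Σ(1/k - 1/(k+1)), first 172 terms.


Telescoping: adjacent terms cancel.
= 1/1 - 1/173
= 1 - 1/173 = 172/173

Sum = 172/173


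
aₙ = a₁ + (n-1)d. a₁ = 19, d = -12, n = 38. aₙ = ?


aₙ = a₁ + (n-1)d
= 19 + (38-1)×-12
= 19 - 444
= -425

a_38 = -425


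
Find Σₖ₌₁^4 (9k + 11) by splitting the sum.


Σ(9k+11) = 9·Σk + 11·n
= 9·10 + 11·4
= 90 + 44 = 134

Σ = 134


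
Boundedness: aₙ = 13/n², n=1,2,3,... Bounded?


a₁ = 13, a₂ = 13/4, a₃ = 13/9, ...
0 < aₙ ≤ 13 for all n ≥ 1
The sequence IS bounded

Bounded (0 < aₙ ≤ 13)


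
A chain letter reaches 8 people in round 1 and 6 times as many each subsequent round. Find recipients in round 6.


aₙ = a₁·r^(n-1)
= 8×6^5
= 8×7776
= 62208

a_6 = 62208


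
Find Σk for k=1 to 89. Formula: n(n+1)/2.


n(n+1)/2 = 89×90/2 = 8010/2 = 4005

Σk = 4005


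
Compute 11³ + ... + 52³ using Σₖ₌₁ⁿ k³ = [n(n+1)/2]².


Σₖ₌11^52 k³ = [52·53/2]² − [10·11/2]²
= 1898884 − 3025 = 1895859

Σk³ = 1895859


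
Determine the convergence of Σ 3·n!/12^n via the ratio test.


aₙ = 3·n!/12^n
a_{n+1}/aₙ = (n+1)!/12^(n+1) × 12^n/n!  (constant 3 cancels)
= (n+1)/12
L = lim(n→∞) (n+1)/12 = ∞
L > 1 → series DIVERGES

Diverges (ratio test: L = ∞ > 1)


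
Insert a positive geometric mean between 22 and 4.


GM = √(22×4) = √88 = 9.3808

GM = 9.3808


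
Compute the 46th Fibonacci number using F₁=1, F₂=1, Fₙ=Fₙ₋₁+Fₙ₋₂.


Fibonacci sequence: 1, 1, 2, 3, 5, 8, 13, 21, 34, 55, 89, ...
F(46) = 1836311903

F(46) = 1836311903


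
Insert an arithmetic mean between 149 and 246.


AM = (149 + 246)/2 = 395/2 = 197.5

AM = 197.5


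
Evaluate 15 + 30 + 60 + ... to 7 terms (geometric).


Sₙ = 15×(2^7 - 1)/(2 - 1)
= 15×(128 - 1)/1
= 15×127/1
= 1905

S_7 = 1905


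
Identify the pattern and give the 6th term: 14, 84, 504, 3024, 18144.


Pattern: geometric (r=6)
Terms: 14, 84, 504, 3024, 18144
Next term = 108864

Next term = 108864


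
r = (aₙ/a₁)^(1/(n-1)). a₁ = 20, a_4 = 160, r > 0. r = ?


r^(n-1) = aₙ/a₁
r^3 = 160/20 = 8
r = 8^(1/3)
= 2

r = 2


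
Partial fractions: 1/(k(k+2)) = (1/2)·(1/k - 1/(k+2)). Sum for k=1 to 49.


1/(k(k+2)) = (1/2)·(1/k - 1/(k+2)) (partial fractions)
Telescoping: Σ = (1/2)·(1 + 1/2 - 1/50 - 1/51) = 931/1275

Sum = 931/1275


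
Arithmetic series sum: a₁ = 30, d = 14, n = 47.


aₙ = 30 + (47-1)×14 = 674
Sₙ = n(a₁+aₙ)/2 = 47×(30+674)/2
= 47×704/2 = 16544

S_47 = 16544


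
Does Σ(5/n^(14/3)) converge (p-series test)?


p-series test: Σ c/n^p converges if p > 1, diverges if p ≤ 1 (constant c > 0 doesn't affect convergence).
p = 14/3
14/3 > 1 → CONVERGES

Converges (p = 14/3 > 1)


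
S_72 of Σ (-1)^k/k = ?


S = -1 + 1/2 - 1/3 + 1/4 - 1/5 + 1/6 - 1/7 + 1/8 ± ...
= -0.6863
(Full series converges to -ln(2) ≈ -0.6931)

S_72 = -0.6863


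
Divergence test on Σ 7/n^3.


lim(n→∞) 7/n^3 = 0
lim aₙ = 0 → nth-term test is INCONCLUSIVE
(Need other tests; this is actually a convergent p-series with p=3 > 1)

Inconclusive (lim aₙ = 0; need another test)


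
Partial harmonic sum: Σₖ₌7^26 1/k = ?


Σₖ₌7^26 1/k = 1/7 + 1/8 + 1/9 + ... + 1/26
= 12532641007/8923714800
≈ 1.4044

Sum = 12532641007/8923714800 ≈ 1.4044


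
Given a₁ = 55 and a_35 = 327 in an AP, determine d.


d = (aₙ - a₁)/(n-1)
= (327 - 55)/(35-1)
= 272/34 = 8

d = 8


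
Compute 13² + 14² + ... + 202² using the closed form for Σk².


Σₖ₌13^202 k² = Σₖ₌₁^202 k² − Σₖ₌₁^12 k²
= 202·203·405/6 − 12·13·25/6
= 2767905 − 650 = 2767255

Σk² = 2767255


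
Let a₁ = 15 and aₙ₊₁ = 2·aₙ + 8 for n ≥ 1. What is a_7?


Computing step by step:
a_1 = 15
a_2 = 38
a_3 = 84
a_4 = 176
a_5 = 360
a_6 = 728
a_7 = 1464


a_7 = 1464


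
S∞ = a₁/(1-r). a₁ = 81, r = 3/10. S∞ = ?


S∞ = a₁/(1-r) = 81/(1 - 3/10)
= 81/(7/10)
= 810/7

S∞ = 810/7


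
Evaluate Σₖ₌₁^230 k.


n(n+1)/2 = 230×231/2 = 53130/2 = 26565

Σk = 26565


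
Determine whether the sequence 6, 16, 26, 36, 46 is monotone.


Differences: 10, 10, 10, 10
All differences > 0 → strictly INCREASING

Monotonically increasing


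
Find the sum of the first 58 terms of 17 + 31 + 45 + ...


aₙ = 17 + (58-1)×14 = 815
Sₙ = n(a₁+aₙ)/2 = 58×(17+815)/2
= 58×832/2 = 24128

S_58 = 24128


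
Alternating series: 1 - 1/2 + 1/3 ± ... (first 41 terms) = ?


S = 1 - 1/2 + 1/3 - 1/4 + 1/5 - 1/6 + 1/7 - 1/8 ± ...
= 0.7052
(Full series converges to +ln(2) ≈ +0.6931)

S_41 = 0.7052


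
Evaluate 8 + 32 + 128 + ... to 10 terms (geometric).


Sₙ = 8×(4^10 - 1)/(4 - 1)
= 8×(1048576 - 1)/3
= 8×1048575/3
= 2796200

S_10 = 2796200


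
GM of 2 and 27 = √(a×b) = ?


GM = √(2×27) = √54 = 7.3485

GM = 7.3485


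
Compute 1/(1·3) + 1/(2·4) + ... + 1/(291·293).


1/(k(k+2)) = (1/2)·(1/k - 1/(k+2)) (partial fractions)
Telescoping: Σ = (1/2)·(1 + 1/2 - 1/292 - 1/293) = 127749/171112

Sum = 127749/171112


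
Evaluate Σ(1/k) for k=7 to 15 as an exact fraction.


Σₖ₌7^15 1/k = 1/7 + 1/8 + 1/9 + 1/10 + 1/11 + 1/12 + 1/13 + 1/14 + 1/15
= 62575/72072
≈ 0.8682

Sum = 62575/72072 ≈ 0.8682


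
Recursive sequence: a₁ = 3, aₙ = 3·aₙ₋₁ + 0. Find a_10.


Computing step by step:
a_1 = 3
a_2 = 9
a_3 = 27
a_4 = 81
a_5 = 243
a_6 = 729
a_7 = 2187
a_8 = 6561
a_9 = 19683
a_10 = 59049


a_10 = 59049


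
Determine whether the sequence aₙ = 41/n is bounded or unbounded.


a₁ = 41, a₂ = 41/2, a₃ = 41/3, ...
0 < aₙ ≤ 41 for all n ≥ 1
Lower bound: 0, Upper bound: 41
The sequence IS bounded

Bounded (0 < aₙ ≤ 41)


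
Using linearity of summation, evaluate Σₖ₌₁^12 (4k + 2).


Σ(4k+2) = 4·Σk + 2·n
= 4·78 + 2·12
= 312 + 24 = 336

Σ = 336


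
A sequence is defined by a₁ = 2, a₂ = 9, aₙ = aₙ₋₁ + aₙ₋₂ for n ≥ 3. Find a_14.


Computing iteratively: 2, 9, 11, 20, 31, 51, 82, 133, 215, 348, 563, 911, ...
a_14 = 2385

a_14 = 2385


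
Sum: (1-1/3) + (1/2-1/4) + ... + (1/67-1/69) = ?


Telescoping with gap 2: two head and two tail terms survive.
= (1 + 1/2) - (1/68 + 1/69)
= 3/2 - 1/68 - 1/69 = 6901/4692

Sum = 6901/4692


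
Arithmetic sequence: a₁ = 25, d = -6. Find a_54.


aₙ = a₁ + (n-1)d
= 25 + (54-1)×-6
= 25 - 318
= -293

a_54 = -293


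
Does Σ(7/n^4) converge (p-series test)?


p-series test: Σ c/n^p converges if p > 1, diverges if p ≤ 1 (constant c > 0 doesn't affect convergence).
p = 4
4 > 1 → CONVERGES

Converges (p = 4 > 1)


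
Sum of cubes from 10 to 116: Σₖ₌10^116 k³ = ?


Σₖ₌10^116 k³ = [116·117/2]² − [9·10/2]²
= 46049796 − 2025 = 46047771

Σk³ = 46047771


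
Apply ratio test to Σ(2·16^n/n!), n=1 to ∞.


aₙ = 2·16^n/n!
a_{n+1}/aₙ = 16^(n+1)/(n+1)! × n!/16^n  (constant 2 cancels)
= 16/(n+1)
L = lim(n→∞) 16/(n+1) = 0
L < 1 → series CONVERGES

Converges (ratio test: L = 0 < 1)


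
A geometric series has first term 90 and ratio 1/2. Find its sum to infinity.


S∞ = a₁/(1-r) = 90/(1 - 1/2)
= 90/(1/2)
= 180

S∞ = 180


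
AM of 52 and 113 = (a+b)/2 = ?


AM = (52 + 113)/2 = 165/2 = 82.5

AM = 82.5


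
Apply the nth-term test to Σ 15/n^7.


lim(n→∞) 15/n^7 = 0
lim aₙ = 0 → nth-term test is INCONCLUSIVE
(Need other tests; this is actually a convergent p-series with p=7 > 1)

Inconclusive (lim aₙ = 0; need another test)


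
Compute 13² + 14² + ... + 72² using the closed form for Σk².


Σₖ₌13^72 k² = Σₖ₌₁^72 k² − Σₖ₌₁^12 k²
= 72·73·145/6 − 12·13·25/6
= 127020 − 650 = 126370

Σk² = 126370


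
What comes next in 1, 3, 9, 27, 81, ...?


Pattern: geometric (r=3)
Terms: 1, 3, 9, 27, 81
Next term = 243

Next term = 243


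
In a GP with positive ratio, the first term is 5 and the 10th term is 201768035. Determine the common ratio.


r^(n-1) = aₙ/a₁
r^9 = 201768035/5 = 40353607
r = 40353607^(1/9)
= 7

r = 7


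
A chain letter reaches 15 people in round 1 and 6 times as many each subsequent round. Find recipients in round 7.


aₙ = a₁·r^(n-1)
= 15×6^6
= 15×46656
= 699840

a_7 = 699840


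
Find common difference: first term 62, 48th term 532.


d = (aₙ - a₁)/(n-1)
= (532 - 62)/(48-1)
= 470/47 = 10

d = 10


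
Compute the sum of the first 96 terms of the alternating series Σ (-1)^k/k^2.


S = -1 + 1/4 - 1/9 + 1/16 - 1/25 + 1/36 - 1/49 + 1/64 ± ...
= -0.8224
(Full series converges to -π²/12 ≈ -0.8225)

S_96 = -0.8224


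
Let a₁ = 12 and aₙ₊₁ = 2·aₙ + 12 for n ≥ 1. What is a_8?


Computing step by step:
a_1 = 12
a_2 = 36
a_3 = 84
a_4 = 180
a_5 = 372
a_6 = 756
a_7 = 1524
a_8 = 3060


a_8 = 3060


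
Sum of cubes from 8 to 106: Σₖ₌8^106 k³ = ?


Σₖ₌8^106 k³ = [106·107/2]² − [7·8/2]²
= 32160241 − 784 = 32159457

Σk³ = 32159457


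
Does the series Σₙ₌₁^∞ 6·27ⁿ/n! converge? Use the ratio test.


aₙ = 6·27^n/n!
a_{n+1}/aₙ = 27^(n+1)/(n+1)! × n!/27^n  (constant 6 cancels)
= 27/(n+1)
L = lim(n→∞) 27/(n+1) = 0
L < 1 → series CONVERGES

Converges (ratio test: L = 0 < 1)


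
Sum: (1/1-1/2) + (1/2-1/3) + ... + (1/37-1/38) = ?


Telescoping: adjacent terms cancel.
= 1/1 - 1/38
= 1 - 1/38 = 37/38

Sum = 37/38


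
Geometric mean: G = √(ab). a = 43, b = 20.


GM = √(43×20) = √860 = 29.3258

GM = 29.3258


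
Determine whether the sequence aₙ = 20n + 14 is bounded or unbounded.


aₙ = 20n + 14 → as n→∞, aₙ→∞
No finite upper bound exists
The sequence is UNBOUNDED

Unbounded (aₙ → ∞ as n → ∞)


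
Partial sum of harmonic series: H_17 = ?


H_17 = 1/1 + 1/2 + 1/3 + ... + 1/17
= 42142223/12252240
≈ 3.4396

H_17 = 42142223/12252240 ≈ 3.4396


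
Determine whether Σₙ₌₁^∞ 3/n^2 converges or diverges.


p-series test: Σ c/n^p converges if p > 1, diverges if p ≤ 1 (constant c > 0 doesn't affect convergence).
p = 2
2 > 1 → CONVERGES

Converges (p = 2 > 1)


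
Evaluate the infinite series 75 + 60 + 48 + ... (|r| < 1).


S∞ = a₁/(1-r) = 75/(1 - 4/5)
= 75/(1/5)
= 375

S∞ = 375


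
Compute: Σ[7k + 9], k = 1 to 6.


Σ(7k+9) = 7·Σk + 9·n
= 7·21 + 9·6
= 147 + 54 = 201

Σ = 201


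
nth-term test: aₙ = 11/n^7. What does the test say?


lim(n→∞) 11/n^7 = 0
lim aₙ = 0 → nth-term test is INCONCLUSIVE
(Need other tests; this is actually a convergent p-series with p=7 > 1)

Inconclusive (lim aₙ = 0; need another test)


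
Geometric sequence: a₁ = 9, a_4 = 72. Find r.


r^(n-1) = aₙ/a₁
r^3 = 72/9 = 8
r = 8^(1/3)
= 2

r = 2


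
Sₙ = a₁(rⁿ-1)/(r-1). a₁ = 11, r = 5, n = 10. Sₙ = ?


Sₙ = 11×(5^10 - 1)/(5 - 1)
= 11×(9765625 - 1)/4
= 11×9765624/4
= 26855466

S_10 = 26855466


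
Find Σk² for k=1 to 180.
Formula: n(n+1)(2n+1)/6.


n = 180
n(n+1)(2n+1)/6 = 180×181×361/6
= 11761380/6 = 1960230

Σk² = 1960230


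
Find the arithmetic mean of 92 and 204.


AM = (92 + 204)/2 = 296/2 = 148

AM = 148


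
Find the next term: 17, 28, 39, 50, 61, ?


Pattern: arithmetic (d=11)
Terms: 17, 28, 39, 50, 61
Next term = 72

Next term = 72


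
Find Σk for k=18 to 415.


Σₖ₌18^415 k = Σₖ₌₁^415 k − Σₖ₌₁^17 k
= 415·416/2 − 17·18/2
= 86320 − 153 = 86167

Σk = 86167


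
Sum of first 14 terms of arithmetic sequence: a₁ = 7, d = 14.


aₙ = 7 + (14-1)×14 = 189
Sₙ = n(a₁+aₙ)/2 = 14×(7+189)/2
= 14×196/2 = 1372

S_14 = 1372


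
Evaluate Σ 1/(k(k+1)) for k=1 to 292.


1/(k(k+1)) = 1/k - 1/(k+1) (partial fractions)
Telescoping: Σ = 1 - 1/293 = 292/293

Sum = 292/293


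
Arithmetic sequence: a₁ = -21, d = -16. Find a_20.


aₙ = a₁ + (n-1)d
= -21 + (20-1)×-16
= -21 - 304
= -325

a_20 = -325


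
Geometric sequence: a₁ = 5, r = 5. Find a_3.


aₙ = a₁·r^(n-1)
= 5×5^2
= 5×25
= 125

a_3 = 125


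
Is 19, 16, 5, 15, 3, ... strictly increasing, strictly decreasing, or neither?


Differences: -3, -11, 10, -12
Difference at position 3 is +10 (> 0) but position 1 is -3 (< 0) — sequence both rises and falls
→ NOT monotonic

Not monotonic


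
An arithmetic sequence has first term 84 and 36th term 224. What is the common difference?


d = (aₙ - a₁)/(n-1)
= (224 - 84)/(36-1)
= 140/35 = 4

d = 4


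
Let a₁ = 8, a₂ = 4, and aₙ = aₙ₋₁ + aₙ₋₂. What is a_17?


Computing iteratively: 8, 4, 12, 16, 28, 44, 72, 116, 188, 304, 492, 796, ...
a_17 = 8828

a_17 = 8828


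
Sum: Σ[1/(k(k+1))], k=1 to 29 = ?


1/(k(k+1)) = 1/k - 1/(k+1) (partial fractions)
Telescoping: Σ = 1 - 1/30 = 29/30

Sum = 29/30


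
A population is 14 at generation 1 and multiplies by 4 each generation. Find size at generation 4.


aₙ = a₁·r^(n-1)
= 14×4^3
= 14×64
= 896

a_4 = 896


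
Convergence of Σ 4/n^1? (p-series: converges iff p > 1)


p-series test: Σ c/n^p converges if p > 1, diverges if p ≤ 1 (constant c > 0 doesn't affect convergence).
p = 1
1 ≤ 1 → DIVERGES

Diverges (p = 1 ≤ 1)


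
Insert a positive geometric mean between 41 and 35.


GM = √(41×35) = √1435 = 37.8814

GM = 37.8814


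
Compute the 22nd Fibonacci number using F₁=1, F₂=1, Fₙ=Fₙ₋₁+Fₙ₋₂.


Fibonacci sequence: 1, 1, 2, 3, 5, 8, 13, 21, 34, 55, 89, ...
F(22) = 17711

F(22) = 17711


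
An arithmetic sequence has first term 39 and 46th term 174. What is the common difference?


d = (aₙ - a₁)/(n-1)
= (174 - 39)/(46-1)
= 135/45 = 3

d = 3


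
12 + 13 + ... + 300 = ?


Σₖ₌12^300 k = Σₖ₌₁^300 k − Σₖ₌₁^11 k
= 300·301/2 − 11·12/2
= 45150 − 66 = 45084

Σk = 45084


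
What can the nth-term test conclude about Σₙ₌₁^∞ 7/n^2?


lim(n→∞) 7/n^2 = 0
lim aₙ = 0 → nth-term test is INCONCLUSIVE
(Need other tests; this is actually a convergent p-series with p=2 > 1)

Inconclusive (lim aₙ = 0; need another test)


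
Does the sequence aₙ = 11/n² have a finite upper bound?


a₁ = 11, a₂ = 11/4, a₃ = 11/9, ...
0 < aₙ ≤ 11 for all n ≥ 1
The sequence IS bounded

Bounded (0 < aₙ ≤ 11)


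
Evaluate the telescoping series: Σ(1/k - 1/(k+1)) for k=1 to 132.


Telescoping: adjacent terms cancel.
= 1/1 - 1/133
= 1 - 1/133 = 132/133

Sum = 132/133


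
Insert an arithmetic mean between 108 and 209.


AM = (108 + 209)/2 = 317/2 = 158.5

AM = 158.5


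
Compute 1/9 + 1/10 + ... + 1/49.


Σₖ₌9^49 1/k = 1/9 + 1/10 + 1/11 + ... + 1/49
= 5458496445241979692451/3099044504245996706400
≈ 1.7613

Sum = 5458496445241979692451/3099044504245996706400 ≈ 1.7613


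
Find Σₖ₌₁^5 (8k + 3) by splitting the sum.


Σ(8k+3) = 8·Σk + 3·n
= 8·15 + 3·5
= 120 + 15 = 135

Σ = 135


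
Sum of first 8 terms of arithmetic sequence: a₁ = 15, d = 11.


aₙ = 15 + (8-1)×11 = 92
Sₙ = n(a₁+aₙ)/2 = 8×(15+92)/2
= 8×107/2 = 428

S_8 = 428


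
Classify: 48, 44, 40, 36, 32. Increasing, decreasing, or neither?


Differences: -4, -4, -4, -4
All differences < 0 → strictly DECREASING

Monotonically decreasing


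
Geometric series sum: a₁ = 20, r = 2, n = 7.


Sₙ = 20×(2^7 - 1)/(2 - 1)
= 20×(128 - 1)/1
= 20×127/1
= 2540

S_7 = 2540


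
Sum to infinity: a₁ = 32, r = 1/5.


S∞ = a₁/(1-r) = 32/(1 - 1/5)
= 32/(4/5)
= 40

S∞ = 40


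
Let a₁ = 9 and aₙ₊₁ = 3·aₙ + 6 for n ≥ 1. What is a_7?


Computing step by step:
a_1 = 9
a_2 = 33
a_3 = 105
a_4 = 321
a_5 = 969
a_6 = 2913
a_7 = 8745


a_7 = 8745


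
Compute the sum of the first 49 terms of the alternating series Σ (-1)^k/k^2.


S = -1 + 1/4 - 1/9 + 1/16 - 1/25 + 1/36 - 1/49 + 1/64 ± ...
= -0.8227
(Full series converges to -π²/12 ≈ -0.8225)

S_49 = -0.8227


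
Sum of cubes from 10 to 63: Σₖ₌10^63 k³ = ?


Σₖ₌10^63 k³ = [63·64/2]² − [9·10/2]²
= 4064256 − 2025 = 4062231

Σk³ = 4062231


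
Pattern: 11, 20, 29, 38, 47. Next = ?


Pattern: arithmetic (d=9)
Terms: 11, 20, 29, 38, 47
Next term = 56

Next term = 56


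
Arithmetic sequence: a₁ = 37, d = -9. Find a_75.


aₙ = a₁ + (n-1)d
= 37 + (75-1)×-9
= 37 - 666
= -629

a_75 = -629


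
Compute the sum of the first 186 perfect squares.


n = 186
n(n+1)(2n+1)/6 = 186×187×373/6
= 12973686/6 = 2162281

Σk² = 2162281


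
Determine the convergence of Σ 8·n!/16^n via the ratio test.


aₙ = 8·n!/16^n
a_{n+1}/aₙ = (n+1)!/16^(n+1) × 16^n/n!  (constant 8 cancels)
= (n+1)/16
L = lim(n→∞) (n+1)/16 = ∞
L > 1 → series DIVERGES

Diverges (ratio test: L = ∞ > 1)


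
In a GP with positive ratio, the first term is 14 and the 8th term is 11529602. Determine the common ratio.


r^(n-1) = aₙ/a₁
r^7 = 11529602/14 = 823543
r = 823543^(1/7)
= 7

r = 7


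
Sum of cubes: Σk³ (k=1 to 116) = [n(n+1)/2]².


n(n+1)/2 = 116×117/2 = 6786
Σk³ = 6786² = 46049796

Σk³ = 46049796


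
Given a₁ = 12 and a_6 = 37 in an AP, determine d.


d = (aₙ - a₁)/(n-1)
= (37 - 12)/(6-1)
= 25/5 = 5

d = 5


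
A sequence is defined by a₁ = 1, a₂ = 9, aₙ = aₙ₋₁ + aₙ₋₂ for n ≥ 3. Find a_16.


Computing iteratively: 1, 9, 10, 19, 29, 48, 77, 125, 202, 327, 529, 856, ...
a_16 = 5867

a_16 = 5867


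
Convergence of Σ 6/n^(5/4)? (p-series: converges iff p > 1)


p-series test: Σ c/n^p converges if p > 1, diverges if p ≤ 1 (constant c > 0 doesn't affect convergence).
p = 5/4
5/4 > 1 → CONVERGES

Converges (p = 5/4 > 1)


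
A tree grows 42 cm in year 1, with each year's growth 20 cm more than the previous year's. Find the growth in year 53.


aₙ = a₁ + (n-1)d
= 42 + (53-1)×20
= 42 + 1040
= 1082

a_53 = 1082


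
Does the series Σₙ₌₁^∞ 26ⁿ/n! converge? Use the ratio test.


aₙ = 26^n/n!
a_{n+1}/aₙ = 26^(n+1)/(n+1)! × n!/26^n
= 26/(n+1)
L = lim(n→∞) 26/(n+1) = 0
L < 1 → series CONVERGES

Converges (ratio test: L = 0 < 1)


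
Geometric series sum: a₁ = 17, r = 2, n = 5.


Sₙ = 17×(2^5 - 1)/(2 - 1)
= 17×(32 - 1)/1
= 17×31/1
= 527

S_5 = 527


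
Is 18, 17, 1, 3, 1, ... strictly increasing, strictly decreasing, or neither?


Differences: -1, -16, 2, -2
Difference at position 3 is +2 (> 0) but position 1 is -1 (< 0) — sequence both rises and falls
→ NOT monotonic

Not monotonic


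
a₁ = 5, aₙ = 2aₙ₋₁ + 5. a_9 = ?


Computing step by step:
a_1 = 5
a_2 = 15
a_3 = 35
a_4 = 75
a_5 = 155
a_6 = 315
a_7 = 635
a_8 = 1275
a_9 = 2555


a_9 = 2555


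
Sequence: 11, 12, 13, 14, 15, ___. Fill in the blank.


Pattern: arithmetic (d=1)
Terms: 11, 12, 13, 14, 15
Next term = 16

Next term = 16


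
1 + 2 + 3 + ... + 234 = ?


n(n+1)/2 = 234×235/2 = 54990/2 = 27495

Σk = 27495


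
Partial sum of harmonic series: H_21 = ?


H_21 = 1/1 + 1/2 + 1/3 + ... + 1/21
= 18858053/5173168
≈ 3.6454

H_21 = 18858053/5173168 ≈ 3.6454


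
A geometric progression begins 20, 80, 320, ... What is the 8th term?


aₙ = a₁·r^(n-1)
= 20×4^7
= 20×16384
= 327680

a_8 = 327680


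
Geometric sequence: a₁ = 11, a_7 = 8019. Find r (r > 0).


r^(n-1) = aₙ/a₁
r^6 = 8019/11 = 729
r = 729^(1/6)
= ±3; taking r > 0 gives r = 3

r = 3


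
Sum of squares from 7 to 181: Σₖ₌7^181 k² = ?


Σₖ₌7^181 k² = Σₖ₌₁^181 k² − Σₖ₌₁^6 k²
= 181·182·363/6 − 6·7·13/6
= 1992991 − 91 = 1992900

Σk² = 1992900


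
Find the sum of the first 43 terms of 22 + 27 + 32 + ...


aₙ = 22 + (43-1)×5 = 232
Sₙ = n(a₁+aₙ)/2 = 43×(22+232)/2
= 43×254/2 = 5461

S_43 = 5461


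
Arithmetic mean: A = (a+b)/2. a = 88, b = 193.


AM = (88 + 193)/2 = 281/2 = 140.5

AM = 140.5


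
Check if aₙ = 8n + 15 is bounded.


aₙ = 8n + 15 → as n→∞, aₙ→∞
No finite upper bound exists
The sequence is UNBOUNDED

Unbounded (aₙ → ∞ as n → ∞)


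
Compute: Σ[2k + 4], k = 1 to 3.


Σ(2k+4) = 2·Σk + 4·n
= 2·6 + 4·3
= 12 + 12 = 24

Σ = 24


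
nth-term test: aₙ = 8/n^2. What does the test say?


lim(n→∞) 8/n^2 = 0
lim aₙ = 0 → nth-term test is INCONCLUSIVE
(Need other tests; this is actually a convergent p-series with p=2 > 1)

Inconclusive (lim aₙ = 0; need another test)


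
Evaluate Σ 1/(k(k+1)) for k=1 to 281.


1/(k(k+1)) = 1/k - 1/(k+1) (partial fractions)
Telescoping: Σ = 1 - 1/282 = 281/282

Sum = 281/282


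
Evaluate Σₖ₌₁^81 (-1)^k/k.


S = -1 + 1/2 - 1/3 + 1/4 - 1/5 + 1/6 - 1/7 + 1/8 ± ...
= -0.6993
(Full series converges to -ln(2) ≈ -0.6931)

S_81 = -0.6993


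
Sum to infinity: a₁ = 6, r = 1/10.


S∞ = a₁/(1-r) = 6/(1 - 1/10)
= 6/(9/10)
= 20/3

S∞ = 20/3


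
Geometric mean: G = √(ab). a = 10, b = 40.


GM = √(10×40) = √400 = 20

GM = 20


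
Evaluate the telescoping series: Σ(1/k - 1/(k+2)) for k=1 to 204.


Telescoping with gap 2: two head and two tail terms survive.
= (1 + 1/2) - (1/205 + 1/206)
= 3/2 - 1/205 - 1/206 = 31467/21115

Sum = 31467/21115


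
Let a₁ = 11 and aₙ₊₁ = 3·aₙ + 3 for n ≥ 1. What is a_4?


Computing step by step:
a_1 = 11
a_2 = 36
a_3 = 111
a_4 = 336


a_4 = 336


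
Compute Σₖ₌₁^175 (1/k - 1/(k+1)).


Telescoping: adjacent terms cancel.
= 1/1 - 1/176
= 1 - 1/176 = 175/176

Sum = 175/176


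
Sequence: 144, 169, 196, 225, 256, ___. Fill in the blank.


Pattern: perfect squares: n²
Terms: 144, 169, 196, 225, 256
Next term = 289

Next term = 289


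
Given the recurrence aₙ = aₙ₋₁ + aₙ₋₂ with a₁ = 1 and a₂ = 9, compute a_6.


Computing iteratively: 1, 9, 10, 19, 29, 48
a_6 = 48

a_6 = 48


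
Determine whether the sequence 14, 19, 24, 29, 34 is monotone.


Differences: 5, 5, 5, 5
All differences > 0 → strictly INCREASING

Monotonically increasing


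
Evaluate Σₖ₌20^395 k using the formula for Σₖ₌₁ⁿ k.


Σₖ₌20^395 k = Σₖ₌₁^395 k − Σₖ₌₁^19 k
= 395·396/2 − 19·20/2
= 78210 − 190 = 78020

Σk = 78020


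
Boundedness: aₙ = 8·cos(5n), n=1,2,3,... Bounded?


For all n, -1 ≤ cos(5n) ≤ 1, so -8 ≤ 8·cos(5n) ≤ 8
Lower bound: -8, Upper bound: 8
The sequence IS bounded

Bounded (-8 ≤ aₙ ≤ 8)


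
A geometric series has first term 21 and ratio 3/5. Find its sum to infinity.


S∞ = a₁/(1-r) = 21/(1 - 3/5)
= 21/(2/5)
= 105/2

S∞ = 105/2


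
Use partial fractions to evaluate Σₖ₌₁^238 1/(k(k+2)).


1/(k(k+2)) = (1/2)·(1/k - 1/(k+2)) (partial fractions)
Telescoping: Σ = (1/2)·(1 + 1/2 - 1/239 - 1/240) = 85561/114720

Sum = 85561/114720


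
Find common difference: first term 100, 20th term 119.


d = (aₙ - a₁)/(n-1)
= (119 - 100)/(20-1)
= 19/19 = 1

d = 1


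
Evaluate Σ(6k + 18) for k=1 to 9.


Σ(6k+18) = 6·Σk + 18·n
= 6·45 + 18·9
= 270 + 162 = 432

Σ = 432


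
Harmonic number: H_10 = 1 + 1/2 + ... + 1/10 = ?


H_10 = 1/1 + 1/2 + 1/3 + 1/4 + 1/5 + 1/6 + 1/7 + 1/8 + 1/9 + 1/10
= 7381/2520
≈ 2.929

H_10 = 7381/2520 ≈ 2.929


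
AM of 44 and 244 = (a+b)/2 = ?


AM = (44 + 244)/2 = 288/2 = 144

AM = 144


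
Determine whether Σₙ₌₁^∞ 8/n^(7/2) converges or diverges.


p-series test: Σ c/n^p converges if p > 1, diverges if p ≤ 1 (constant c > 0 doesn't affect convergence).
p = 7/2
7/2 > 1 → CONVERGES

Converges (p = 7/2 > 1)


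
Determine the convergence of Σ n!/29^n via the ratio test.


aₙ = n!/29^n
a_{n+1}/aₙ = (n+1)!/29^(n+1) × 29^n/n!
= (n+1)/29
L = lim(n→∞) (n+1)/29 = ∞
L > 1 → series DIVERGES

Diverges (ratio test: L = ∞ > 1)


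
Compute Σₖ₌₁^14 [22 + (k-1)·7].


aₙ = 22 + (14-1)×7 = 113
Sₙ = n(a₁+aₙ)/2 = 14×(22+113)/2
= 14×135/2 = 945

S_14 = 945


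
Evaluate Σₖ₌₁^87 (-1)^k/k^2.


S = -1 + 1/4 - 1/9 + 1/16 - 1/25 + 1/36 - 1/49 + 1/64 ± ...
= -0.8225
(Full series converges to -π²/12 ≈ -0.8225)

S_87 = -0.8225


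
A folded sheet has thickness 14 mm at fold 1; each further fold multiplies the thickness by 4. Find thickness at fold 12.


aₙ = a₁·r^(n-1)
= 14×4^11
= 14×4194304
= 58720256

a_12 = 58720256


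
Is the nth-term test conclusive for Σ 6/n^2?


lim(n→∞) 6/n^2 = 0
lim aₙ = 0 → nth-term test is INCONCLUSIVE
(Need other tests; this is actually a convergent p-series with p=2 > 1)

Inconclusive (lim aₙ = 0; need another test)


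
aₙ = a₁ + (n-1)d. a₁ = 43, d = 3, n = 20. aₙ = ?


aₙ = a₁ + (n-1)d
= 43 + (20-1)×3
= 43 + 57
= 100

a_20 = 100


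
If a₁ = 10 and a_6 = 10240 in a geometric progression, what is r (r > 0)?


r^(n-1) = aₙ/a₁
r^5 = 10240/10 = 1024
r = 1024^(1/5)
= 4

r = 4


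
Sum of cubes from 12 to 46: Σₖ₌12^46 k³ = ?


Σₖ₌12^46 k³ = [46·47/2]² − [11·12/2]²
= 1168561 − 4356 = 1164205

Σk³ = 1164205


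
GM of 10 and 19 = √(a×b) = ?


GM = √(10×19) = √190 = 13.784

GM = 13.784


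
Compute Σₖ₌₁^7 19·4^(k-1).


Sₙ = 19×(4^7 - 1)/(4 - 1)
= 19×(16384 - 1)/3
= 19×16383/3
= 103759

S_7 = 103759


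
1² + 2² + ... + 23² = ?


n = 23
n(n+1)(2n+1)/6 = 23×24×47/6
= 25944/6 = 4324

Σk² = 4324


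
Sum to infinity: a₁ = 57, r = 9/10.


S∞ = a₁/(1-r) = 57/(1 - 9/10)
= 57/(1/10)
= 570

S∞ = 570


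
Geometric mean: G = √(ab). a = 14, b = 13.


GM = √(14×13) = √182 = 13.4907

GM = 13.4907


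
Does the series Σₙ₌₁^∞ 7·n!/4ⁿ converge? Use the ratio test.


aₙ = 7·n!/4^n
a_{n+1}/aₙ = (n+1)!/4^(n+1) × 4^n/n!  (constant 7 cancels)
= (n+1)/4
L = lim(n→∞) (n+1)/4 = ∞
L > 1 → series DIVERGES

Diverges (ratio test: L = ∞ > 1)


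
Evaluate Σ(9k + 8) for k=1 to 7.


Σ(9k+8) = 9·Σk + 8·n
= 9·28 + 8·7
= 252 + 56 = 308

Σ = 308


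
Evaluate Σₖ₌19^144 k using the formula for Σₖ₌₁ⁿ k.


Σₖ₌19^144 k = Σₖ₌₁^144 k − Σₖ₌₁^18 k
= 144·145/2 − 18·19/2
= 10440 − 171 = 10269

Σk = 10269


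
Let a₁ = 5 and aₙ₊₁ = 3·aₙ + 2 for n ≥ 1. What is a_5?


Computing step by step:
a_1 = 5
a_2 = 17
a_3 = 53
a_4 = 161
a_5 = 485


a_5 = 485


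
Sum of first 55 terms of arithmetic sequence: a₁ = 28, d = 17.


aₙ = 28 + (55-1)×17 = 946
Sₙ = n(a₁+aₙ)/2 = 55×(28+946)/2
= 55×974/2 = 26785

S_55 = 26785


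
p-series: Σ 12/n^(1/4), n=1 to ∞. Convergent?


p-series test: Σ c/n^p converges if p > 1, diverges if p ≤ 1 (constant c > 0 doesn't affect convergence).
p = 1/4
1/4 ≤ 1 → DIVERGES

Diverges (p = 1/4 ≤ 1)


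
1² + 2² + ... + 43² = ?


n = 43
n(n+1)(2n+1)/6 = 43×44×87/6
= 164604/6 = 27434

Σk² = 27434


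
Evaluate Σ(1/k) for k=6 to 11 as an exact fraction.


Σₖ₌6^11 1/k = 1/6 + 1/7 + 1/8 + 1/9 + 1/10 + 1/11
= 20417/27720
≈ 0.7365

Sum = 20417/27720 ≈ 0.7365


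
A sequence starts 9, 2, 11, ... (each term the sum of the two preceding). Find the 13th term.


Computing iteratively: 9, 2, 11, 13, 24, 37, 61, 98, 159, 257, 416, 673, ...
a_13 = 1089

a_13 = 1089


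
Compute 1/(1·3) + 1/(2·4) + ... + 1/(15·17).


1/(k(k+2)) = (1/2)·(1/k - 1/(k+2)) (partial fractions)
Telescoping: Σ = (1/2)·(1 + 1/2 - 1/16 - 1/17) = 375/544

Sum = 375/544


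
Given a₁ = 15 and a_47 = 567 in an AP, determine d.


d = (aₙ - a₁)/(n-1)
= (567 - 15)/(47-1)
= 552/46 = 12

d = 12


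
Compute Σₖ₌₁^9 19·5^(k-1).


Sₙ = 19×(5^9 - 1)/(5 - 1)
= 19×(1953125 - 1)/4
= 19×1953124/4
= 9277339

S_9 = 9277339


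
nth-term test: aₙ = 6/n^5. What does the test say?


lim(n→∞) 6/n^5 = 0
lim aₙ = 0 → nth-term test is INCONCLUSIVE
(Need other tests; this is actually a convergent p-series with p=5 > 1)

Inconclusive (lim aₙ = 0; need another test)


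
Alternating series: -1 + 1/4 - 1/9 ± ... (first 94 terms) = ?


S = -1 + 1/4 - 1/9 + 1/16 - 1/25 + 1/36 - 1/49 + 1/64 ± ...
= -0.8224
(Full series converges to -π²/12 ≈ -0.8225)

S_94 = -0.8224


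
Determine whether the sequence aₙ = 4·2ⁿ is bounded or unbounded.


aₙ = 4·2ⁿ → as n→∞, aₙ→∞ (since base 2 > 1)
No finite upper bound exists
The sequence is UNBOUNDED

Unbounded (aₙ → ∞ as n → ∞)


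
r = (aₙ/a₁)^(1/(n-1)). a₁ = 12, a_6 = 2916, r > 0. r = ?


r^(n-1) = aₙ/a₁
r^5 = 2916/12 = 243
r = 243^(1/5)
= 3

r = 3


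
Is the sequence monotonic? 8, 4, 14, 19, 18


Differences: -4, 10, 5, -1
Difference at position 2 is +10 (> 0) but position 1 is -4 (< 0) — sequence both rises and falls
→ NOT monotonic

Not monotonic


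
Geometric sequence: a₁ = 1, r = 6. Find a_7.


aₙ = a₁·r^(n-1)
= 1×6^6
= 1×46656
= 46656

a_7 = 46656


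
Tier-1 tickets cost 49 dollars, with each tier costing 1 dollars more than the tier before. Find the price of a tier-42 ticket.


aₙ = a₁ + (n-1)d
= 49 + (42-1)×1
= 49 + 41
= 90

a_42 = 90


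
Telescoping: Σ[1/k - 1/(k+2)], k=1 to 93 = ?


Telescoping with gap 2: two head and two tail terms survive.
= (1 + 1/2) - (1/94 + 1/95)
= 3/2 - 1/94 - 1/95 = 6603/4465

Sum = 6603/4465


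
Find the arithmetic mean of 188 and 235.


AM = (188 + 235)/2 = 423/2 = 211.5

AM = 211.5


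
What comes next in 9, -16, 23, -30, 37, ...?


Pattern: alternating sign, magnitude arithmetic (d=7)
Terms: 9, -16, 23, -30, 37
Next term = -44

Next term = -44


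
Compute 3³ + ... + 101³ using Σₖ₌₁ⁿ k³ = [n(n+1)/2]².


Σₖ₌3^101 k³ = [101·102/2]² − [2·3/2]²
= 26532801 − 9 = 26532792

Σk³ = 26532792


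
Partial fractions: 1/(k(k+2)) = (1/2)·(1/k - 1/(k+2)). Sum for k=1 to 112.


1/(k(k+2)) = (1/2)·(1/k - 1/(k+2)) (partial fractions)
Telescoping: Σ = (1/2)·(1 + 1/2 - 1/113 - 1/114) = 4774/6441

Sum = 4774/6441


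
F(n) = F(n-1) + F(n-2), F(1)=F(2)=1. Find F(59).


Fibonacci sequence: 1, 1, 2, 3, 5, 8, 13, 21, 34, 55, 89, ...
F(59) = 956722026041

F(59) = 956722026041


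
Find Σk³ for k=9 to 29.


Σₖ₌9^29 k³ = [29·30/2]² − [8·9/2]²
= 189225 − 1296 = 187929

Σk³ = 187929


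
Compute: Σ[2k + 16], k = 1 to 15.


Σ(2k+16) = 2·Σk + 16·n
= 2·120 + 16·15
= 240 + 240 = 480

Σ = 480


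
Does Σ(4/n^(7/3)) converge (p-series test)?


p-series test: Σ c/n^p converges if p > 1, diverges if p ≤ 1 (constant c > 0 doesn't affect convergence).
p = 7/3
7/3 > 1 → CONVERGES

Converges (p = 7/3 > 1)


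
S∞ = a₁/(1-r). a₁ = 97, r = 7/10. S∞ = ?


S∞ = a₁/(1-r) = 97/(1 - 7/10)
= 97/(3/10)
= 970/3

S∞ = 970/3


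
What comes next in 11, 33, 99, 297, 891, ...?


Pattern: geometric (r=3)
Terms: 11, 33, 99, 297, 891
Next term = 2673

Next term = 2673


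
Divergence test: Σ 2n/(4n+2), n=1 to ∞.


lim(n→∞) 2n/(4n+2) = 2/4 = 1/2  (divide numerator and denominator by n)
lim aₙ = 1/2 ≠ 0 → series DIVERGES

Diverges (lim aₙ = 1/2 ≠ 0)


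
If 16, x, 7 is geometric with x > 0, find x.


GM = √(16×7) = √112 = 10.583

GM = 10.583


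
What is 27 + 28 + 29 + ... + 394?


Σₖ₌27^394 k = Σₖ₌₁^394 k − Σₖ₌₁^26 k
= 394·395/2 − 26·27/2
= 77815 − 351 = 77464

Σk = 77464


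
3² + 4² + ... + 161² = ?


Σₖ₌3^161 k² = Σₖ₌₁^161 k² − Σₖ₌₁^2 k²
= 161·162·323/6 − 2·3·5/6
= 1404081 − 5 = 1404076

Σk² = 1404076


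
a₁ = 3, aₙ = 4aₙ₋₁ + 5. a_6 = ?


Computing step by step:
a_1 = 3
a_2 = 17
a_3 = 73
a_4 = 297
a_5 = 1193
a_6 = 4777


a_6 = 4777


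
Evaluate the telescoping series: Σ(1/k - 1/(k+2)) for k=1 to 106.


Telescoping with gap 2: two head and two tail terms survive.
= (1 + 1/2) - (1/107 + 1/108)
= 3/2 - 1/107 - 1/108 = 17119/11556

Sum = 17119/11556


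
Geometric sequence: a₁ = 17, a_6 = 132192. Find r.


r^(n-1) = aₙ/a₁
r^5 = 132192/17 = 7776
r = 7776^(1/5)
= 6

r = 6


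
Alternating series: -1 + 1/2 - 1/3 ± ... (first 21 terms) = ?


S = -1 + 1/2 - 1/3 + 1/4 - 1/5 + 1/6 - 1/7 + 1/8 ± ...
= -0.7164
(Full series converges to -ln(2) ≈ -0.6931)

S_21 = -0.7164


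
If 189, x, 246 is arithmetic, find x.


AM = (189 + 246)/2 = 435/2 = 217.5

AM = 217.5


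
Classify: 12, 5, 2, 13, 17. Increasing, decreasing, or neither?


Differences: -7, -3, 11, 4
Difference at position 3 is +11 (> 0) but position 1 is -7 (< 0) — sequence both rises and falls
→ NOT monotonic

Not monotonic


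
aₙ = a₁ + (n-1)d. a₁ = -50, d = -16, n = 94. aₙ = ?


aₙ = a₁ + (n-1)d
= -50 + (94-1)×-16
= -50 - 1488
= -1538

a_94 = -1538


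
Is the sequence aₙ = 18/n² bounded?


a₁ = 18, a₂ = 18/4, a₃ = 18/9, ...
0 < aₙ ≤ 18 for all n ≥ 1
The sequence IS bounded

Bounded (0 < aₙ ≤ 18)


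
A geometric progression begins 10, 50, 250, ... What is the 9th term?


aₙ = a₁·r^(n-1)
= 10×5^8
= 10×390625
= 3906250

a_9 = 3906250


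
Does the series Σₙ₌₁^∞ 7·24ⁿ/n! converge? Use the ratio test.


aₙ = 7·24^n/n!
a_{n+1}/aₙ = 24^(n+1)/(n+1)! × n!/24^n  (constant 7 cancels)
= 24/(n+1)
L = lim(n→∞) 24/(n+1) = 0
L < 1 → series CONVERGES

Converges (ratio test: L = 0 < 1)


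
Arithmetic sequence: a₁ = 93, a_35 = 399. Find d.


d = (aₙ - a₁)/(n-1)
= (399 - 93)/(35-1)
= 306/34 = 9

d = 9


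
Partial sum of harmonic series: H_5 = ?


H_5 = 1/1 + 1/2 + 1/3 + 1/4 + 1/5
= 137/60
≈ 2.2833

H_5 = 137/60 ≈ 2.2833


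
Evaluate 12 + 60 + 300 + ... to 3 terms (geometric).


Sₙ = 12×(5^3 - 1)/(5 - 1)
= 12×(125 - 1)/4
= 12×124/4
= 372

S_3 = 372


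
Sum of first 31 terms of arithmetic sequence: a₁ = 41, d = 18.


aₙ = 41 + (31-1)×18 = 581
Sₙ = n(a₁+aₙ)/2 = 31×(41+581)/2
= 31×622/2 = 9641

S_31 = 9641


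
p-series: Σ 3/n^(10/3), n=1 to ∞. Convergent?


p-series test: Σ c/n^p converges if p > 1, diverges if p ≤ 1 (constant c > 0 doesn't affect convergence).
p = 10/3
10/3 > 1 → CONVERGES

Converges (p = 10/3 > 1)
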